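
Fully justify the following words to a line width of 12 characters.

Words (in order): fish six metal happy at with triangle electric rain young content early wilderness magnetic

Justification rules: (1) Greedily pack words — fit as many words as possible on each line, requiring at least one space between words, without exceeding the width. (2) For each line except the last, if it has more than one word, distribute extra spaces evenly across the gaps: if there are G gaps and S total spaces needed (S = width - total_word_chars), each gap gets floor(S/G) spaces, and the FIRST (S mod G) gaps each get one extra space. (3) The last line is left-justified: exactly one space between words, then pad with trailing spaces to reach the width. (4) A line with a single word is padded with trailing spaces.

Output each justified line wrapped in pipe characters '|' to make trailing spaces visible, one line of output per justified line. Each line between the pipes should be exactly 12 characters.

Answer: |fish     six|
|metal  happy|
|at      with|
|triangle    |
|electric    |
|rain   young|
|content     |
|early       |
|wilderness  |
|magnetic    |

Derivation:
Line 1: ['fish', 'six'] (min_width=8, slack=4)
Line 2: ['metal', 'happy'] (min_width=11, slack=1)
Line 3: ['at', 'with'] (min_width=7, slack=5)
Line 4: ['triangle'] (min_width=8, slack=4)
Line 5: ['electric'] (min_width=8, slack=4)
Line 6: ['rain', 'young'] (min_width=10, slack=2)
Line 7: ['content'] (min_width=7, slack=5)
Line 8: ['early'] (min_width=5, slack=7)
Line 9: ['wilderness'] (min_width=10, slack=2)
Line 10: ['magnetic'] (min_width=8, slack=4)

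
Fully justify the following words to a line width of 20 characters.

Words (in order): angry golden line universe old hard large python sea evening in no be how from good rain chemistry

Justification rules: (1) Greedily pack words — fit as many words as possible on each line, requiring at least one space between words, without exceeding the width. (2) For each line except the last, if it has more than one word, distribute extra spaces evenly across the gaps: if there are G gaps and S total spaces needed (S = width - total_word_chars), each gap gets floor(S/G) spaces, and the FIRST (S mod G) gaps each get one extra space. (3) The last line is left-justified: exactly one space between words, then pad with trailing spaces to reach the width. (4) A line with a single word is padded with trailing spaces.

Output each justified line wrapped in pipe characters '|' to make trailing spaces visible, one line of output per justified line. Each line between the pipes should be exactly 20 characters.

Line 1: ['angry', 'golden', 'line'] (min_width=17, slack=3)
Line 2: ['universe', 'old', 'hard'] (min_width=17, slack=3)
Line 3: ['large', 'python', 'sea'] (min_width=16, slack=4)
Line 4: ['evening', 'in', 'no', 'be', 'how'] (min_width=20, slack=0)
Line 5: ['from', 'good', 'rain'] (min_width=14, slack=6)
Line 6: ['chemistry'] (min_width=9, slack=11)

Answer: |angry   golden  line|
|universe   old  hard|
|large   python   sea|
|evening in no be how|
|from    good    rain|
|chemistry           |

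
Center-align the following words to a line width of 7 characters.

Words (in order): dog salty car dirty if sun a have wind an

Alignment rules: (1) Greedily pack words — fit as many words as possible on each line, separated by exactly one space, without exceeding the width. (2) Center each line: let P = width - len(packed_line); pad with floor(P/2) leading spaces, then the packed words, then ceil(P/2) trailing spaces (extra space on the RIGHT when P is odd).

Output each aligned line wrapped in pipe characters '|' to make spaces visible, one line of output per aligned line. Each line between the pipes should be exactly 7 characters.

Answer: |  dog  |
| salty |
|  car  |
| dirty |
|if sun |
|a have |
|wind an|

Derivation:
Line 1: ['dog'] (min_width=3, slack=4)
Line 2: ['salty'] (min_width=5, slack=2)
Line 3: ['car'] (min_width=3, slack=4)
Line 4: ['dirty'] (min_width=5, slack=2)
Line 5: ['if', 'sun'] (min_width=6, slack=1)
Line 6: ['a', 'have'] (min_width=6, slack=1)
Line 7: ['wind', 'an'] (min_width=7, slack=0)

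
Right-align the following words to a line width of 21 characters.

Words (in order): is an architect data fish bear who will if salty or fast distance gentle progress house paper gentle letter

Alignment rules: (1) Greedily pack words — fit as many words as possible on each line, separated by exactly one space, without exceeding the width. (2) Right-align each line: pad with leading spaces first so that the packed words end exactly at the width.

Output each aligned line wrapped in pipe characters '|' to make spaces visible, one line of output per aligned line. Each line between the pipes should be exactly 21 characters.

Answer: | is an architect data|
|fish bear who will if|
|        salty or fast|
|      distance gentle|
| progress house paper|
|        gentle letter|

Derivation:
Line 1: ['is', 'an', 'architect', 'data'] (min_width=20, slack=1)
Line 2: ['fish', 'bear', 'who', 'will', 'if'] (min_width=21, slack=0)
Line 3: ['salty', 'or', 'fast'] (min_width=13, slack=8)
Line 4: ['distance', 'gentle'] (min_width=15, slack=6)
Line 5: ['progress', 'house', 'paper'] (min_width=20, slack=1)
Line 6: ['gentle', 'letter'] (min_width=13, slack=8)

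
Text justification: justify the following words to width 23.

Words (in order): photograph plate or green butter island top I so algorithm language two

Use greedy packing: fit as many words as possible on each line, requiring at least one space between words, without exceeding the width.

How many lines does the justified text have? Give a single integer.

Answer: 4

Derivation:
Line 1: ['photograph', 'plate', 'or'] (min_width=19, slack=4)
Line 2: ['green', 'butter', 'island', 'top'] (min_width=23, slack=0)
Line 3: ['I', 'so', 'algorithm', 'language'] (min_width=23, slack=0)
Line 4: ['two'] (min_width=3, slack=20)
Total lines: 4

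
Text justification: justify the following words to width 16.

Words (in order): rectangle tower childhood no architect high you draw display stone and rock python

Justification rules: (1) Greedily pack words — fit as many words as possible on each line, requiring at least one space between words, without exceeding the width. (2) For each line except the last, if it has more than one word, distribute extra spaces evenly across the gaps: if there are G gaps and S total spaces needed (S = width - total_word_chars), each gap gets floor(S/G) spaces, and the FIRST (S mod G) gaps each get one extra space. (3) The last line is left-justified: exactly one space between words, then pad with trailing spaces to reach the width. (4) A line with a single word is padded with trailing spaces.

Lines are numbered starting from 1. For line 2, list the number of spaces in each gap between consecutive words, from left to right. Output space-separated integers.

Line 1: ['rectangle', 'tower'] (min_width=15, slack=1)
Line 2: ['childhood', 'no'] (min_width=12, slack=4)
Line 3: ['architect', 'high'] (min_width=14, slack=2)
Line 4: ['you', 'draw', 'display'] (min_width=16, slack=0)
Line 5: ['stone', 'and', 'rock'] (min_width=14, slack=2)
Line 6: ['python'] (min_width=6, slack=10)

Answer: 5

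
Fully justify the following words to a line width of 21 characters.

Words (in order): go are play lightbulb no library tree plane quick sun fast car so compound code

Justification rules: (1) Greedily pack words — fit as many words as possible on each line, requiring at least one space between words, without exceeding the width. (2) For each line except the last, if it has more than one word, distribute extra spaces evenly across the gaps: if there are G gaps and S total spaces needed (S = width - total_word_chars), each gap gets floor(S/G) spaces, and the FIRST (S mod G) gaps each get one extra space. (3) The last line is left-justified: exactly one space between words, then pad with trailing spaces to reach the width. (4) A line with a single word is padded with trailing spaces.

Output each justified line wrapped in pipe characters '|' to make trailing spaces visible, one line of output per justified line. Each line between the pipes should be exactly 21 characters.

Line 1: ['go', 'are', 'play', 'lightbulb'] (min_width=21, slack=0)
Line 2: ['no', 'library', 'tree', 'plane'] (min_width=21, slack=0)
Line 3: ['quick', 'sun', 'fast', 'car', 'so'] (min_width=21, slack=0)
Line 4: ['compound', 'code'] (min_width=13, slack=8)

Answer: |go are play lightbulb|
|no library tree plane|
|quick sun fast car so|
|compound code        |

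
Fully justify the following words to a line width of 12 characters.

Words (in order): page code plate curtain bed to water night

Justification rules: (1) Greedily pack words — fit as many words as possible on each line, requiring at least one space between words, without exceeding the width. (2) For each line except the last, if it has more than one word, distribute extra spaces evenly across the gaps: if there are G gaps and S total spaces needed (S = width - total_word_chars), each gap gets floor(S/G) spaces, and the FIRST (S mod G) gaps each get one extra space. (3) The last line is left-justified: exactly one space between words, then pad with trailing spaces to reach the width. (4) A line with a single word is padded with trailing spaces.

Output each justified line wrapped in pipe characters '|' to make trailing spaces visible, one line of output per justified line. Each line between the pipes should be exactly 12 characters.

Answer: |page    code|
|plate       |
|curtain  bed|
|to     water|
|night       |

Derivation:
Line 1: ['page', 'code'] (min_width=9, slack=3)
Line 2: ['plate'] (min_width=5, slack=7)
Line 3: ['curtain', 'bed'] (min_width=11, slack=1)
Line 4: ['to', 'water'] (min_width=8, slack=4)
Line 5: ['night'] (min_width=5, slack=7)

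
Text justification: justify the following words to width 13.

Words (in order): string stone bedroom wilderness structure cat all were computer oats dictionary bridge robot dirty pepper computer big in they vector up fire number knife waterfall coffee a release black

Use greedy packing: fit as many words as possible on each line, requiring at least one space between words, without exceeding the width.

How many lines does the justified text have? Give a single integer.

Answer: 17

Derivation:
Line 1: ['string', 'stone'] (min_width=12, slack=1)
Line 2: ['bedroom'] (min_width=7, slack=6)
Line 3: ['wilderness'] (min_width=10, slack=3)
Line 4: ['structure', 'cat'] (min_width=13, slack=0)
Line 5: ['all', 'were'] (min_width=8, slack=5)
Line 6: ['computer', 'oats'] (min_width=13, slack=0)
Line 7: ['dictionary'] (min_width=10, slack=3)
Line 8: ['bridge', 'robot'] (min_width=12, slack=1)
Line 9: ['dirty', 'pepper'] (min_width=12, slack=1)
Line 10: ['computer', 'big'] (min_width=12, slack=1)
Line 11: ['in', 'they'] (min_width=7, slack=6)
Line 12: ['vector', 'up'] (min_width=9, slack=4)
Line 13: ['fire', 'number'] (min_width=11, slack=2)
Line 14: ['knife'] (min_width=5, slack=8)
Line 15: ['waterfall'] (min_width=9, slack=4)
Line 16: ['coffee', 'a'] (min_width=8, slack=5)
Line 17: ['release', 'black'] (min_width=13, slack=0)
Total lines: 17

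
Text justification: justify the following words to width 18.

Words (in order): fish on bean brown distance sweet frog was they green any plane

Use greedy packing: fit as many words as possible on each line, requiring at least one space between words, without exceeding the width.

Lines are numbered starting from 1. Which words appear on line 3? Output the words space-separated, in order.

Answer: frog was they

Derivation:
Line 1: ['fish', 'on', 'bean', 'brown'] (min_width=18, slack=0)
Line 2: ['distance', 'sweet'] (min_width=14, slack=4)
Line 3: ['frog', 'was', 'they'] (min_width=13, slack=5)
Line 4: ['green', 'any', 'plane'] (min_width=15, slack=3)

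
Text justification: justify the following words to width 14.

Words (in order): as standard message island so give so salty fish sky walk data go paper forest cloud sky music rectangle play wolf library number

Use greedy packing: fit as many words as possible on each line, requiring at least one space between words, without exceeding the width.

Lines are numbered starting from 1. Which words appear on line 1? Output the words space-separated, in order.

Answer: as standard

Derivation:
Line 1: ['as', 'standard'] (min_width=11, slack=3)
Line 2: ['message', 'island'] (min_width=14, slack=0)
Line 3: ['so', 'give', 'so'] (min_width=10, slack=4)
Line 4: ['salty', 'fish', 'sky'] (min_width=14, slack=0)
Line 5: ['walk', 'data', 'go'] (min_width=12, slack=2)
Line 6: ['paper', 'forest'] (min_width=12, slack=2)
Line 7: ['cloud', 'sky'] (min_width=9, slack=5)
Line 8: ['music'] (min_width=5, slack=9)
Line 9: ['rectangle', 'play'] (min_width=14, slack=0)
Line 10: ['wolf', 'library'] (min_width=12, slack=2)
Line 11: ['number'] (min_width=6, slack=8)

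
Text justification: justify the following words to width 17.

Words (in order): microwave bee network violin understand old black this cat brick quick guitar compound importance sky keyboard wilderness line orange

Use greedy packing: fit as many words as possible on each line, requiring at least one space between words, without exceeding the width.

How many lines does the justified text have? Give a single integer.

Line 1: ['microwave', 'bee'] (min_width=13, slack=4)
Line 2: ['network', 'violin'] (min_width=14, slack=3)
Line 3: ['understand', 'old'] (min_width=14, slack=3)
Line 4: ['black', 'this', 'cat'] (min_width=14, slack=3)
Line 5: ['brick', 'quick'] (min_width=11, slack=6)
Line 6: ['guitar', 'compound'] (min_width=15, slack=2)
Line 7: ['importance', 'sky'] (min_width=14, slack=3)
Line 8: ['keyboard'] (min_width=8, slack=9)
Line 9: ['wilderness', 'line'] (min_width=15, slack=2)
Line 10: ['orange'] (min_width=6, slack=11)
Total lines: 10

Answer: 10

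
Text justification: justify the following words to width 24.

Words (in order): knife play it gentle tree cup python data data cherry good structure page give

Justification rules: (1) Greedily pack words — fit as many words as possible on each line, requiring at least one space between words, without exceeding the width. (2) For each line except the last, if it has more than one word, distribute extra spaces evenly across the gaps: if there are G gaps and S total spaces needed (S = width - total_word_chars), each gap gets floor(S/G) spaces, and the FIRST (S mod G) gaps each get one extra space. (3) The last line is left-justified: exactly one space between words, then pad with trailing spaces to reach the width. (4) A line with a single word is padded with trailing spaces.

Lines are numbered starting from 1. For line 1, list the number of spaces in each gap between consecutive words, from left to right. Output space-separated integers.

Answer: 3 2 2

Derivation:
Line 1: ['knife', 'play', 'it', 'gentle'] (min_width=20, slack=4)
Line 2: ['tree', 'cup', 'python', 'data'] (min_width=20, slack=4)
Line 3: ['data', 'cherry', 'good'] (min_width=16, slack=8)
Line 4: ['structure', 'page', 'give'] (min_width=19, slack=5)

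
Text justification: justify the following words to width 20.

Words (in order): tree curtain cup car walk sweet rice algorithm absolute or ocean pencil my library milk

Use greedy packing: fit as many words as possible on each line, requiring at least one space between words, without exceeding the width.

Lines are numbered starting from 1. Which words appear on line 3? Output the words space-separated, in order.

Line 1: ['tree', 'curtain', 'cup', 'car'] (min_width=20, slack=0)
Line 2: ['walk', 'sweet', 'rice'] (min_width=15, slack=5)
Line 3: ['algorithm', 'absolute'] (min_width=18, slack=2)
Line 4: ['or', 'ocean', 'pencil', 'my'] (min_width=18, slack=2)
Line 5: ['library', 'milk'] (min_width=12, slack=8)

Answer: algorithm absolute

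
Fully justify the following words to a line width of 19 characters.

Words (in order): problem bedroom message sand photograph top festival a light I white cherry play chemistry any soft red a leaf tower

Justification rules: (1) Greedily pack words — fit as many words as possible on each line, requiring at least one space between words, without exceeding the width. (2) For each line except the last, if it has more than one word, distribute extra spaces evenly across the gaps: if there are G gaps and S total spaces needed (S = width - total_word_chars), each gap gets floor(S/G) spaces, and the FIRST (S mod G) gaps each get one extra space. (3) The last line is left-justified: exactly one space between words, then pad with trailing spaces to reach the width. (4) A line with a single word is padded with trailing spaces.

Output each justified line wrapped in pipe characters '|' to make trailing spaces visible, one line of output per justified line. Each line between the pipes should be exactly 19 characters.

Answer: |problem     bedroom|
|message        sand|
|photograph      top|
|festival  a light I|
|white  cherry  play|
|chemistry  any soft|
|red a leaf tower   |

Derivation:
Line 1: ['problem', 'bedroom'] (min_width=15, slack=4)
Line 2: ['message', 'sand'] (min_width=12, slack=7)
Line 3: ['photograph', 'top'] (min_width=14, slack=5)
Line 4: ['festival', 'a', 'light', 'I'] (min_width=18, slack=1)
Line 5: ['white', 'cherry', 'play'] (min_width=17, slack=2)
Line 6: ['chemistry', 'any', 'soft'] (min_width=18, slack=1)
Line 7: ['red', 'a', 'leaf', 'tower'] (min_width=16, slack=3)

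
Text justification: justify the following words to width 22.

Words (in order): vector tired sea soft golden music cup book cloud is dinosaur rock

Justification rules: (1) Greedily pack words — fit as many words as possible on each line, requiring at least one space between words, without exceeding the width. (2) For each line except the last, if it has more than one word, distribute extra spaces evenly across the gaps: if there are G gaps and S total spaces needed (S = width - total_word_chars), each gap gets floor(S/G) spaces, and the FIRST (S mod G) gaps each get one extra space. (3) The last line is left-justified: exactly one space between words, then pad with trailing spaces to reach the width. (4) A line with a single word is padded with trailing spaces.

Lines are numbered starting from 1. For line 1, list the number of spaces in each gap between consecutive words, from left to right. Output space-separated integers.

Answer: 2 1 1

Derivation:
Line 1: ['vector', 'tired', 'sea', 'soft'] (min_width=21, slack=1)
Line 2: ['golden', 'music', 'cup', 'book'] (min_width=21, slack=1)
Line 3: ['cloud', 'is', 'dinosaur', 'rock'] (min_width=22, slack=0)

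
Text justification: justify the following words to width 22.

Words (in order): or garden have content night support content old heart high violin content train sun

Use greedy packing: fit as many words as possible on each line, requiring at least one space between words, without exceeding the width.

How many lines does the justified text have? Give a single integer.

Answer: 4

Derivation:
Line 1: ['or', 'garden', 'have', 'content'] (min_width=22, slack=0)
Line 2: ['night', 'support', 'content'] (min_width=21, slack=1)
Line 3: ['old', 'heart', 'high', 'violin'] (min_width=21, slack=1)
Line 4: ['content', 'train', 'sun'] (min_width=17, slack=5)
Total lines: 4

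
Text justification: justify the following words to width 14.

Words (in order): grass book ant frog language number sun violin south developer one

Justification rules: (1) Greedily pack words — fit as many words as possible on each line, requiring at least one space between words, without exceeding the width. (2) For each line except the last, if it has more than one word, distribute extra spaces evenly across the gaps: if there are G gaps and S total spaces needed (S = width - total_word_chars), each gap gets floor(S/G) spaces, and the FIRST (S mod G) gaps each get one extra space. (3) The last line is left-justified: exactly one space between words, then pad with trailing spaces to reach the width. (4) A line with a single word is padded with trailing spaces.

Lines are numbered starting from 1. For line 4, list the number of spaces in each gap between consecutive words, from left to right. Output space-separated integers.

Answer: 3

Derivation:
Line 1: ['grass', 'book', 'ant'] (min_width=14, slack=0)
Line 2: ['frog', 'language'] (min_width=13, slack=1)
Line 3: ['number', 'sun'] (min_width=10, slack=4)
Line 4: ['violin', 'south'] (min_width=12, slack=2)
Line 5: ['developer', 'one'] (min_width=13, slack=1)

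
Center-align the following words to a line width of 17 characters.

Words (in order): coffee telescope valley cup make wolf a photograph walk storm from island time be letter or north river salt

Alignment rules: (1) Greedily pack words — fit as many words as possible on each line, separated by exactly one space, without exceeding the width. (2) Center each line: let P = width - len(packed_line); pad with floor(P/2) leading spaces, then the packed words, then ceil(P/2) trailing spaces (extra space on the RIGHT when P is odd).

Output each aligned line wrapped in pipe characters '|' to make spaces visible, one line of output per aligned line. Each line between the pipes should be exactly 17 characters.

Line 1: ['coffee', 'telescope'] (min_width=16, slack=1)
Line 2: ['valley', 'cup', 'make'] (min_width=15, slack=2)
Line 3: ['wolf', 'a', 'photograph'] (min_width=17, slack=0)
Line 4: ['walk', 'storm', 'from'] (min_width=15, slack=2)
Line 5: ['island', 'time', 'be'] (min_width=14, slack=3)
Line 6: ['letter', 'or', 'north'] (min_width=15, slack=2)
Line 7: ['river', 'salt'] (min_width=10, slack=7)

Answer: |coffee telescope |
| valley cup make |
|wolf a photograph|
| walk storm from |
| island time be  |
| letter or north |
|   river salt    |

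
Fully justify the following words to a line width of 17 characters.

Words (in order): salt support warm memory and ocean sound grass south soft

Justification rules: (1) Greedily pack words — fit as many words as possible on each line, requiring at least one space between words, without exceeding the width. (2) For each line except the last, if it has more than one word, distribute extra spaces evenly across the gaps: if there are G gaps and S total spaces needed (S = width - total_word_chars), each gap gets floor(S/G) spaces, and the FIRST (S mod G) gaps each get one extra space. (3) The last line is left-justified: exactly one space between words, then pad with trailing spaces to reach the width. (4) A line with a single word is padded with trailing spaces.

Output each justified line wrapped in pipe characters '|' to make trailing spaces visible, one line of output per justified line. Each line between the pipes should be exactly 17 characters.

Answer: |salt support warm|
|memory  and ocean|
|sound grass south|
|soft             |

Derivation:
Line 1: ['salt', 'support', 'warm'] (min_width=17, slack=0)
Line 2: ['memory', 'and', 'ocean'] (min_width=16, slack=1)
Line 3: ['sound', 'grass', 'south'] (min_width=17, slack=0)
Line 4: ['soft'] (min_width=4, slack=13)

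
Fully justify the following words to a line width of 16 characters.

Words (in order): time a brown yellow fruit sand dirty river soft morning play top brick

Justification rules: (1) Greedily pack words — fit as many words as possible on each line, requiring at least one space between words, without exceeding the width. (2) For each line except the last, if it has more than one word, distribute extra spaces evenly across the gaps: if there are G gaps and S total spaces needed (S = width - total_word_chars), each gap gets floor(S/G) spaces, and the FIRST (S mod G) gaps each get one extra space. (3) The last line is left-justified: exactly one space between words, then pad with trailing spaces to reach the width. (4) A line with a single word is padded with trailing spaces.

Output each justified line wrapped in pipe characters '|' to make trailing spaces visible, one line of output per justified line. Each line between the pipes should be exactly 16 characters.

Line 1: ['time', 'a', 'brown'] (min_width=12, slack=4)
Line 2: ['yellow', 'fruit'] (min_width=12, slack=4)
Line 3: ['sand', 'dirty', 'river'] (min_width=16, slack=0)
Line 4: ['soft', 'morning'] (min_width=12, slack=4)
Line 5: ['play', 'top', 'brick'] (min_width=14, slack=2)

Answer: |time   a   brown|
|yellow     fruit|
|sand dirty river|
|soft     morning|
|play top brick  |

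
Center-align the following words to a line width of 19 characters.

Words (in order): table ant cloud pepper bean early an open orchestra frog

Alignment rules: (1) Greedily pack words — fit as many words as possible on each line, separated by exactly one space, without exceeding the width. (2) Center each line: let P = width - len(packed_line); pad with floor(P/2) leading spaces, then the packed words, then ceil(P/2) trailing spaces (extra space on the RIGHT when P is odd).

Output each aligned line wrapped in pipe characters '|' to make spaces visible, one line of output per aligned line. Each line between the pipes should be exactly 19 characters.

Answer: |  table ant cloud  |
| pepper bean early |
| an open orchestra |
|       frog        |

Derivation:
Line 1: ['table', 'ant', 'cloud'] (min_width=15, slack=4)
Line 2: ['pepper', 'bean', 'early'] (min_width=17, slack=2)
Line 3: ['an', 'open', 'orchestra'] (min_width=17, slack=2)
Line 4: ['frog'] (min_width=4, slack=15)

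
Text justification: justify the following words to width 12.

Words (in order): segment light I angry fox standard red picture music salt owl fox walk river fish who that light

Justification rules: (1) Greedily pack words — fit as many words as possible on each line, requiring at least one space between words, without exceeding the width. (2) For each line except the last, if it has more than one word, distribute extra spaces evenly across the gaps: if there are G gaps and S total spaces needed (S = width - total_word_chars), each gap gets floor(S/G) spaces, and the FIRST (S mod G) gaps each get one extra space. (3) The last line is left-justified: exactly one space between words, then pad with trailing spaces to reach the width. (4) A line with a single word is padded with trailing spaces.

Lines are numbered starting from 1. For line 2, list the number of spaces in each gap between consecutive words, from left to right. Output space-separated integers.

Answer: 6

Derivation:
Line 1: ['segment'] (min_width=7, slack=5)
Line 2: ['light', 'I'] (min_width=7, slack=5)
Line 3: ['angry', 'fox'] (min_width=9, slack=3)
Line 4: ['standard', 'red'] (min_width=12, slack=0)
Line 5: ['picture'] (min_width=7, slack=5)
Line 6: ['music', 'salt'] (min_width=10, slack=2)
Line 7: ['owl', 'fox', 'walk'] (min_width=12, slack=0)
Line 8: ['river', 'fish'] (min_width=10, slack=2)
Line 9: ['who', 'that'] (min_width=8, slack=4)
Line 10: ['light'] (min_width=5, slack=7)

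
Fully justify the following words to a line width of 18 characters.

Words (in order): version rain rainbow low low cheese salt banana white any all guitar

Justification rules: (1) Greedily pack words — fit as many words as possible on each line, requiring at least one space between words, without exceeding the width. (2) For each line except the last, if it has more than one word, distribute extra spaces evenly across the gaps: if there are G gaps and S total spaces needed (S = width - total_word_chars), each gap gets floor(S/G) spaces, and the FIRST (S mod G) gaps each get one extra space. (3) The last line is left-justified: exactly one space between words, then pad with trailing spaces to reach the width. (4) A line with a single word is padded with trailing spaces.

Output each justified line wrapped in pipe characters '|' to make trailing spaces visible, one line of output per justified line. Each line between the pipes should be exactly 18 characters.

Line 1: ['version', 'rain'] (min_width=12, slack=6)
Line 2: ['rainbow', 'low', 'low'] (min_width=15, slack=3)
Line 3: ['cheese', 'salt', 'banana'] (min_width=18, slack=0)
Line 4: ['white', 'any', 'all'] (min_width=13, slack=5)
Line 5: ['guitar'] (min_width=6, slack=12)

Answer: |version       rain|
|rainbow   low  low|
|cheese salt banana|
|white    any   all|
|guitar            |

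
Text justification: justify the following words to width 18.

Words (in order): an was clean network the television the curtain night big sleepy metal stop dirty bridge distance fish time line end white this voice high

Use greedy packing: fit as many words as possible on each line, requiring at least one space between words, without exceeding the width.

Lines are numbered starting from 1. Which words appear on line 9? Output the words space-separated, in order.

Line 1: ['an', 'was', 'clean'] (min_width=12, slack=6)
Line 2: ['network', 'the'] (min_width=11, slack=7)
Line 3: ['television', 'the'] (min_width=14, slack=4)
Line 4: ['curtain', 'night', 'big'] (min_width=17, slack=1)
Line 5: ['sleepy', 'metal', 'stop'] (min_width=17, slack=1)
Line 6: ['dirty', 'bridge'] (min_width=12, slack=6)
Line 7: ['distance', 'fish', 'time'] (min_width=18, slack=0)
Line 8: ['line', 'end', 'white'] (min_width=14, slack=4)
Line 9: ['this', 'voice', 'high'] (min_width=15, slack=3)

Answer: this voice high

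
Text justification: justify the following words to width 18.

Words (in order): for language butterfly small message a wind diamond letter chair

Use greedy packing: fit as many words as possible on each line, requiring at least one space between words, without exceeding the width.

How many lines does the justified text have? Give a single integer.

Answer: 5

Derivation:
Line 1: ['for', 'language'] (min_width=12, slack=6)
Line 2: ['butterfly', 'small'] (min_width=15, slack=3)
Line 3: ['message', 'a', 'wind'] (min_width=14, slack=4)
Line 4: ['diamond', 'letter'] (min_width=14, slack=4)
Line 5: ['chair'] (min_width=5, slack=13)
Total lines: 5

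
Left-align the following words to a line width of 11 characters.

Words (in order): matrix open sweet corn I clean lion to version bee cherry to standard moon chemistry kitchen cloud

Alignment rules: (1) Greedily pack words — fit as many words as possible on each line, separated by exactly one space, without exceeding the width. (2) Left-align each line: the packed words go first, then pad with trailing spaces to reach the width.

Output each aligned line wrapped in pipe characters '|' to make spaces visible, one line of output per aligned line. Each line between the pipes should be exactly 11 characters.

Answer: |matrix open|
|sweet corn |
|I clean    |
|lion to    |
|version bee|
|cherry to  |
|standard   |
|moon       |
|chemistry  |
|kitchen    |
|cloud      |

Derivation:
Line 1: ['matrix', 'open'] (min_width=11, slack=0)
Line 2: ['sweet', 'corn'] (min_width=10, slack=1)
Line 3: ['I', 'clean'] (min_width=7, slack=4)
Line 4: ['lion', 'to'] (min_width=7, slack=4)
Line 5: ['version', 'bee'] (min_width=11, slack=0)
Line 6: ['cherry', 'to'] (min_width=9, slack=2)
Line 7: ['standard'] (min_width=8, slack=3)
Line 8: ['moon'] (min_width=4, slack=7)
Line 9: ['chemistry'] (min_width=9, slack=2)
Line 10: ['kitchen'] (min_width=7, slack=4)
Line 11: ['cloud'] (min_width=5, slack=6)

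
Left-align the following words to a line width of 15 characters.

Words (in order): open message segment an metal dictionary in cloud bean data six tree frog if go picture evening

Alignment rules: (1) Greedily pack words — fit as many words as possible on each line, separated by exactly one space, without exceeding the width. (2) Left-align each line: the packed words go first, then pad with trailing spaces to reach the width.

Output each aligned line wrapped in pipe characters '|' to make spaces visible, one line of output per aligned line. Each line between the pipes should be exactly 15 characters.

Line 1: ['open', 'message'] (min_width=12, slack=3)
Line 2: ['segment', 'an'] (min_width=10, slack=5)
Line 3: ['metal'] (min_width=5, slack=10)
Line 4: ['dictionary', 'in'] (min_width=13, slack=2)
Line 5: ['cloud', 'bean', 'data'] (min_width=15, slack=0)
Line 6: ['six', 'tree', 'frog'] (min_width=13, slack=2)
Line 7: ['if', 'go', 'picture'] (min_width=13, slack=2)
Line 8: ['evening'] (min_width=7, slack=8)

Answer: |open message   |
|segment an     |
|metal          |
|dictionary in  |
|cloud bean data|
|six tree frog  |
|if go picture  |
|evening        |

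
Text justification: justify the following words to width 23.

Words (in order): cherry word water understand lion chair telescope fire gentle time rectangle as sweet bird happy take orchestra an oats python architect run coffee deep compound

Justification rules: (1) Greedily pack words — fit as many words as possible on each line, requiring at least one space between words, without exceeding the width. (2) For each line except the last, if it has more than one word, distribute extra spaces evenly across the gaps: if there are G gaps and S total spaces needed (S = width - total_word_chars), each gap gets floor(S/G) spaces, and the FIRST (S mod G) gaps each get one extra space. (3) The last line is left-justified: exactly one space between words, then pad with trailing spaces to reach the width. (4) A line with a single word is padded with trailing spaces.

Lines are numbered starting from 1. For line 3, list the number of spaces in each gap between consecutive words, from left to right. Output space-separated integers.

Line 1: ['cherry', 'word', 'water'] (min_width=17, slack=6)
Line 2: ['understand', 'lion', 'chair'] (min_width=21, slack=2)
Line 3: ['telescope', 'fire', 'gentle'] (min_width=21, slack=2)
Line 4: ['time', 'rectangle', 'as', 'sweet'] (min_width=23, slack=0)
Line 5: ['bird', 'happy', 'take'] (min_width=15, slack=8)
Line 6: ['orchestra', 'an', 'oats'] (min_width=17, slack=6)
Line 7: ['python', 'architect', 'run'] (min_width=20, slack=3)
Line 8: ['coffee', 'deep', 'compound'] (min_width=20, slack=3)

Answer: 2 2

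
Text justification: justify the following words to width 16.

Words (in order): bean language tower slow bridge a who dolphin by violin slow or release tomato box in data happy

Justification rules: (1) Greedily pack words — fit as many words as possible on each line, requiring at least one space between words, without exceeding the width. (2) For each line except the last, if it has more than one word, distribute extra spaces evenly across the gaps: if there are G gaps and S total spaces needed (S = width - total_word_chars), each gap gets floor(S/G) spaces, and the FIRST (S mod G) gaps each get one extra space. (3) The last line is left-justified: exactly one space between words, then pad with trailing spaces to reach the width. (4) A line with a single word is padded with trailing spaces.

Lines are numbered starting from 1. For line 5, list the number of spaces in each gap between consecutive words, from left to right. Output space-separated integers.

Answer: 2 2

Derivation:
Line 1: ['bean', 'language'] (min_width=13, slack=3)
Line 2: ['tower', 'slow'] (min_width=10, slack=6)
Line 3: ['bridge', 'a', 'who'] (min_width=12, slack=4)
Line 4: ['dolphin', 'by'] (min_width=10, slack=6)
Line 5: ['violin', 'slow', 'or'] (min_width=14, slack=2)
Line 6: ['release', 'tomato'] (min_width=14, slack=2)
Line 7: ['box', 'in', 'data'] (min_width=11, slack=5)
Line 8: ['happy'] (min_width=5, slack=11)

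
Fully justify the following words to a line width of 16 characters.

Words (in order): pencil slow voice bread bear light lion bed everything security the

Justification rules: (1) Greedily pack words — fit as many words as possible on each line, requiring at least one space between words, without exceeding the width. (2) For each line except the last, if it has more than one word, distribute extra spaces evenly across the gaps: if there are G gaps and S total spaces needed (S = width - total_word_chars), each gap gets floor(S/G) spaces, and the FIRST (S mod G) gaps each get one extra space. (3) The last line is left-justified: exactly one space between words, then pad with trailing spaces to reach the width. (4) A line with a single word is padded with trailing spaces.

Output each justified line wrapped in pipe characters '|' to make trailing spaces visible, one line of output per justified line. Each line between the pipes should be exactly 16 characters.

Answer: |pencil      slow|
|voice bread bear|
|light  lion  bed|
|everything      |
|security the    |

Derivation:
Line 1: ['pencil', 'slow'] (min_width=11, slack=5)
Line 2: ['voice', 'bread', 'bear'] (min_width=16, slack=0)
Line 3: ['light', 'lion', 'bed'] (min_width=14, slack=2)
Line 4: ['everything'] (min_width=10, slack=6)
Line 5: ['security', 'the'] (min_width=12, slack=4)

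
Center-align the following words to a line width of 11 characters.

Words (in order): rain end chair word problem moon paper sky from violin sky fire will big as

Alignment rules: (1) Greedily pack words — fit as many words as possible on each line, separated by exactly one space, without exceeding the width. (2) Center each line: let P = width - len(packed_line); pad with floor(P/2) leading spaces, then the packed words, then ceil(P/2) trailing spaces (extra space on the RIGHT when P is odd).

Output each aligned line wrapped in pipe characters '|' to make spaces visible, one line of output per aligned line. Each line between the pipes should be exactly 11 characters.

Answer: | rain end  |
|chair word |
|  problem  |
|moon paper |
| sky from  |
|violin sky |
| fire will |
|  big as   |

Derivation:
Line 1: ['rain', 'end'] (min_width=8, slack=3)
Line 2: ['chair', 'word'] (min_width=10, slack=1)
Line 3: ['problem'] (min_width=7, slack=4)
Line 4: ['moon', 'paper'] (min_width=10, slack=1)
Line 5: ['sky', 'from'] (min_width=8, slack=3)
Line 6: ['violin', 'sky'] (min_width=10, slack=1)
Line 7: ['fire', 'will'] (min_width=9, slack=2)
Line 8: ['big', 'as'] (min_width=6, slack=5)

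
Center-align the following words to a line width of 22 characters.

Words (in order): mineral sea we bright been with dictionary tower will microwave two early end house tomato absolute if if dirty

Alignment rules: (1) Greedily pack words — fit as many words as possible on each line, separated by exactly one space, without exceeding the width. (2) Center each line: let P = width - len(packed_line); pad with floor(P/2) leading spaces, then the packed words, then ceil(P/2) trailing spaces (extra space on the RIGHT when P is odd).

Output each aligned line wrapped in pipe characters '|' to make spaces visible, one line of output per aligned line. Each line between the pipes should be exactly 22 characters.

Answer: |mineral sea we bright |
| been with dictionary |
| tower will microwave |
| two early end house  |
|tomato absolute if if |
|        dirty         |

Derivation:
Line 1: ['mineral', 'sea', 'we', 'bright'] (min_width=21, slack=1)
Line 2: ['been', 'with', 'dictionary'] (min_width=20, slack=2)
Line 3: ['tower', 'will', 'microwave'] (min_width=20, slack=2)
Line 4: ['two', 'early', 'end', 'house'] (min_width=19, slack=3)
Line 5: ['tomato', 'absolute', 'if', 'if'] (min_width=21, slack=1)
Line 6: ['dirty'] (min_width=5, slack=17)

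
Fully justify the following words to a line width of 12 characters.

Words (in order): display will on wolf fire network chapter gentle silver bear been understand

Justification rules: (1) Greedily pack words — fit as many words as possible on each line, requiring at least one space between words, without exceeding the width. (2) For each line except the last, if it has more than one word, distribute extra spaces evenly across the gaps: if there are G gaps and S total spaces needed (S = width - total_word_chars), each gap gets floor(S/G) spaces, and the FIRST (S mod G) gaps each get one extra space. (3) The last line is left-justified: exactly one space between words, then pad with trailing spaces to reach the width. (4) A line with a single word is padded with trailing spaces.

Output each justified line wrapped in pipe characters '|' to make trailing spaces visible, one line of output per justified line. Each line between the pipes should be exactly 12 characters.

Line 1: ['display', 'will'] (min_width=12, slack=0)
Line 2: ['on', 'wolf', 'fire'] (min_width=12, slack=0)
Line 3: ['network'] (min_width=7, slack=5)
Line 4: ['chapter'] (min_width=7, slack=5)
Line 5: ['gentle'] (min_width=6, slack=6)
Line 6: ['silver', 'bear'] (min_width=11, slack=1)
Line 7: ['been'] (min_width=4, slack=8)
Line 8: ['understand'] (min_width=10, slack=2)

Answer: |display will|
|on wolf fire|
|network     |
|chapter     |
|gentle      |
|silver  bear|
|been        |
|understand  |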